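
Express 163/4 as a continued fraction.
[40; 1, 3]

Euclidean algorithm steps:
163 = 40 × 4 + 3
4 = 1 × 3 + 1
3 = 3 × 1 + 0
Continued fraction: [40; 1, 3]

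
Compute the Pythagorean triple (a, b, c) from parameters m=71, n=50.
(2541, 7100, 7541)

Euclid's formula: a = m² - n², b = 2mn, c = m² + n²
m = 71, n = 50
a = 71² - 50² = 5041 - 2500 = 2541
b = 2 × 71 × 50 = 7100
c = 71² + 50² = 5041 + 2500 = 7541
Verification: 2541² + 7100² = 6456681 + 50410000 = 56866681 = 7541² ✓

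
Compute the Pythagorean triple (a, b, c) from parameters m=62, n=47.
(1635, 5828, 6053)

Euclid's formula: a = m² - n², b = 2mn, c = m² + n²
m = 62, n = 47
a = 62² - 47² = 3844 - 2209 = 1635
b = 2 × 62 × 47 = 5828
c = 62² + 47² = 3844 + 2209 = 6053
Verification: 1635² + 5828² = 2673225 + 33965584 = 36638809 = 6053² ✓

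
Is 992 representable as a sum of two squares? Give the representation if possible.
Not possible

Factorization: 992 = 2^5 × 31
By Fermat: n is sum of two squares iff every prime p ≡ 3 (mod 4) appears to even power.
Prime(s) ≡ 3 (mod 4) with odd exponent: [(31, 1)]
Therefore 992 cannot be expressed as a² + b².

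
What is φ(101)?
100

101 = 101
φ(n) = n × ∏(1 - 1/p) for each prime p dividing n
φ(101) = 101 × (1 - 1/101) = 100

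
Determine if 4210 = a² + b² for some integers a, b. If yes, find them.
27² + 59² (a=27, b=59)

Factorization: 4210 = 2 × 5 × 421
By Fermat: n is sum of two squares iff every prime p ≡ 3 (mod 4) appears to even power.
All primes ≡ 3 (mod 4) appear to even power.
Search a = 0, 1, 2, … for 4210 - a² a perfect square: first hit at a = 27: 4210 - 729 = 3481 = 59².
4210 = 27² + 59² = 729 + 3481 ✓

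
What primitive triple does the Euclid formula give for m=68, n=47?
(2415, 6392, 6833)

Euclid's formula: a = m² - n², b = 2mn, c = m² + n²
m = 68, n = 47
a = 68² - 47² = 4624 - 2209 = 2415
b = 2 × 68 × 47 = 6392
c = 68² + 47² = 4624 + 2209 = 6833
Verification: 2415² + 6392² = 5832225 + 40857664 = 46689889 = 6833² ✓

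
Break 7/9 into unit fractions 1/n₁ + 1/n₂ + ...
1/2 + 1/4 + 1/36

Greedy algorithm:
7/9: ceiling(9/7) = 2, use 1/2
5/18: ceiling(18/5) = 4, use 1/4
1/36: ceiling(36/1) = 36, use 1/36
Result: 7/9 = 1/2 + 1/4 + 1/36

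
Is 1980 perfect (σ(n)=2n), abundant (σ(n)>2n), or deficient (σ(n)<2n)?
abundant

Proper divisors of 1980: sum = 1 + 2 + 3 + 4 + 5 + 6 + 9 + 10 + ... + 396 + 495 + 660 + 990 (35 divisors) = 4572
Since 4572 > 1980, 1980 is abundant.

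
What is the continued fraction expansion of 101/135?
[0; 1, 2, 1, 33]

Euclidean algorithm steps:
101 = 0 × 135 + 101
135 = 1 × 101 + 34
101 = 2 × 34 + 33
34 = 1 × 33 + 1
33 = 33 × 1 + 0
Continued fraction: [0; 1, 2, 1, 33]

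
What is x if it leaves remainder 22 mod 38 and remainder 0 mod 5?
60

Using Chinese Remainder Theorem:
M = 38 × 5 = 190
M1 = 5, M2 = 38
y1 = 5^(-1) mod 38 = 23
y2 = 38^(-1) mod 5 = 2
x = (22×5×23 + 0×38×2) mod 190 = 60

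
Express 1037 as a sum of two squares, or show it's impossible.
14² + 29² (a=14, b=29)

Factorization: 1037 = 17 × 61
By Fermat: n is sum of two squares iff every prime p ≡ 3 (mod 4) appears to even power.
All primes ≡ 3 (mod 4) appear to even power.
Search a = 0, 1, 2, … for 1037 - a² a perfect square: first hit at a = 14: 1037 - 196 = 841 = 29².
1037 = 14² + 29² = 196 + 841 ✓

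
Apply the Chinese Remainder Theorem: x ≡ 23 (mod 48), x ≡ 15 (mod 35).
1415

Using Chinese Remainder Theorem:
M = 48 × 35 = 1680
M1 = 35, M2 = 48
y1 = 35^(-1) mod 48 = 11
y2 = 48^(-1) mod 35 = 27
x = (23×35×11 + 15×48×27) mod 1680 = 1415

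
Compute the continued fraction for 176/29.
[6; 14, 2]

Euclidean algorithm steps:
176 = 6 × 29 + 2
29 = 14 × 2 + 1
2 = 2 × 1 + 0
Continued fraction: [6; 14, 2]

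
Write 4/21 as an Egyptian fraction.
1/6 + 1/42

Greedy algorithm:
4/21: ceiling(21/4) = 6, use 1/6
1/42: ceiling(42/1) = 42, use 1/42
Result: 4/21 = 1/6 + 1/42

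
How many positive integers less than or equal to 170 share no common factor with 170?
64

170 = 2 × 5 × 17
φ(n) = n × ∏(1 - 1/p) for each prime p dividing n
φ(170) = 170 × (1 - 1/2) × (1 - 1/5) × (1 - 1/17) = 64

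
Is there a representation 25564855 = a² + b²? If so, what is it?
Not possible

Factorization: 25564855 = 5 × 17 × 67^3
By Fermat: n is sum of two squares iff every prime p ≡ 3 (mod 4) appears to even power.
Prime(s) ≡ 3 (mod 4) with odd exponent: [(67, 3)]
Therefore 25564855 cannot be expressed as a² + b².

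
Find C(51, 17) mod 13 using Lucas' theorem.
3

Using Lucas' theorem:
Write n=51 and k=17 in base 13:
n in base 13: [3, 12]
k in base 13: [1, 4]
C(51,17) mod 13 = ∏ C(n_i, k_i) mod 13
Digit binomials (mod 13): C(3,1) = 3; C(12,4) = 495 ≡ 1
Product: 3 × 1 = 3 ≡ 3 (mod 13)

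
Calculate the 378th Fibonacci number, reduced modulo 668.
204

Matrix identity: Q^n = [[F_(n+1), F_n], [F_n, F_(n-1)]] with Q = [[1,1],[1,0]].
n = 378 = 101111010₂. Square-and-multiply, entries mod 668:
Q^1 = [[1,1],[1,0]]
Q^2 = (Q^1)² = [[2,1],[1,1]]
Q^5 = (Q^2)²·Q = [[8,5],[5,3]]
Q^11 = (Q^5)²·Q = [[144,89],[89,55]]
Q^23 = (Q^11)²·Q = [[276,601],[601,343]]
Q^47 = (Q^23)²·Q = [[448,505],[505,611]]
Q^94 = (Q^47)² = [[153,395],[395,426]]
Q^189 = (Q^94)²·Q = [[659,410],[410,249]]
Q^378 = (Q^189)² = [[513,204],[204,309]]
F_378 mod 668 = Q^378[0][1] = 204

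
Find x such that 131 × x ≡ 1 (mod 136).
27

gcd(131, 136) = 1, so the inverse exists.
Extended Euclidean algorithm on (136, 131):
136 = 1 × 131 + 5  ⟹  5 = (1)·136 + (-1)·131
131 = 26 × 5 + 1  ⟹  1 = (-26)·136 + (27)·131
So (27)·131 ≡ 1 (mod 136), i.e. 131^(-1) ≡ 27 (mod 136).
Check: 131 × 27 = 3537 ≡ 1 (mod 136)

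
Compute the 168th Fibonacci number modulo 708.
228

Matrix identity: Q^n = [[F_(n+1), F_n], [F_n, F_(n-1)]] with Q = [[1,1],[1,0]].
n = 168 = 10101000₂. Square-and-multiply, entries mod 708:
Q^1 = [[1,1],[1,0]]
Q^2 = (Q^1)² = [[2,1],[1,1]]
Q^5 = (Q^2)²·Q = [[8,5],[5,3]]
Q^10 = (Q^5)² = [[89,55],[55,34]]
Q^21 = (Q^10)²·Q = [[11,326],[326,393]]
Q^42 = (Q^21)² = [[197,16],[16,181]]
Q^84 = (Q^42)² = [[125,384],[384,449]]
Q^168 = (Q^84)² = [[241,228],[228,13]]
F_168 mod 708 = Q^168[0][1] = 228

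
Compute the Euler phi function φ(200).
80

200 = 2^3 × 5^2
φ(n) = n × ∏(1 - 1/p) for each prime p dividing n
φ(200) = 200 × (1 - 1/2) × (1 - 1/5) = 80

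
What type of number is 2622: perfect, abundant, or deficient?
abundant

Proper divisors of 2622: sum = 1 + 2 + 3 + 6 + 19 + 23 + 38 + 46 + 57 + 69 + 114 + 138 + 437 + 874 + 1311 = 3138
Since 3138 > 2622, 2622 is abundant.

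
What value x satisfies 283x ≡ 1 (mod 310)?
287

gcd(283, 310) = 1, so the inverse exists.
Extended Euclidean algorithm on (310, 283):
310 = 1 × 283 + 27  ⟹  27 = (1)·310 + (-1)·283
283 = 10 × 27 + 13  ⟹  13 = (-10)·310 + (11)·283
27 = 2 × 13 + 1  ⟹  1 = (21)·310 + (-23)·283
So (-23)·283 ≡ 1 (mod 310), i.e. 283^(-1) ≡ -23 ≡ 287 (mod 310).
Check: 283 × 287 = 81221 ≡ 1 (mod 310)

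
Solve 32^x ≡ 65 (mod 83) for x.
70

Baby-step giant-step with step n = ⌈√83⌉ = 10.
Baby steps 32^j mod 83 (j:value) for j=0..9: 0:1, 1:32, 2:28, 3:66, 4:37, 5:22, 6:40, 7:35, 8:41, 9:67.
Giant-step multiplier: 32^(-10) ≡ 32^(82-10) = 32^72 ≡ 77 (mod 83).
Giant steps γ_i = 65·77^i mod 83: γ_0=65, γ_1=25, γ_2=16, γ_3=70, γ_4=78, γ_5=30, γ_6=69, γ_7=1 (in table at j=0).
x = i·n + j = 7·10 + 0 = 70.
Check: 32^70 ≡ 65 (mod 83).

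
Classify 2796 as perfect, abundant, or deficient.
abundant

Proper divisors of 2796: sum = 1 + 2 + 3 + 4 + 6 + 12 + 233 + 466 + 699 + 932 + 1398 = 3756
Since 3756 > 2796, 2796 is abundant.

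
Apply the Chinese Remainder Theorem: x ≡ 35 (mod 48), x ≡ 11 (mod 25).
611

Using Chinese Remainder Theorem:
M = 48 × 25 = 1200
M1 = 25, M2 = 48
y1 = 25^(-1) mod 48 = 25
y2 = 48^(-1) mod 25 = 12
x = (35×25×25 + 11×48×12) mod 1200 = 611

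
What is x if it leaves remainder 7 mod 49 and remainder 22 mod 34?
56

Using Chinese Remainder Theorem:
M = 49 × 34 = 1666
M1 = 34, M2 = 49
y1 = 34^(-1) mod 49 = 13
y2 = 49^(-1) mod 34 = 25
x = (7×34×13 + 22×49×25) mod 1666 = 56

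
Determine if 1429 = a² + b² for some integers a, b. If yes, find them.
23² + 30² (a=23, b=30)

Factorization: 1429 = 1429
By Fermat: n is sum of two squares iff every prime p ≡ 3 (mod 4) appears to even power.
All primes ≡ 3 (mod 4) appear to even power.
Search a = 0, 1, 2, … for 1429 - a² a perfect square: first hit at a = 23: 1429 - 529 = 900 = 30².
1429 = 23² + 30² = 529 + 900 ✓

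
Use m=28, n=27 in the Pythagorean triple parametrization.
(55, 1512, 1513)

Euclid's formula: a = m² - n², b = 2mn, c = m² + n²
m = 28, n = 27
a = 28² - 27² = 784 - 729 = 55
b = 2 × 28 × 27 = 1512
c = 28² + 27² = 784 + 729 = 1513
Verification: 55² + 1512² = 3025 + 2286144 = 2289169 = 1513² ✓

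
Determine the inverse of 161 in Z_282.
275

gcd(161, 282) = 1, so the inverse exists.
Extended Euclidean algorithm on (282, 161):
282 = 1 × 161 + 121  ⟹  121 = (1)·282 + (-1)·161
161 = 1 × 121 + 40  ⟹  40 = (-1)·282 + (2)·161
121 = 3 × 40 + 1  ⟹  1 = (4)·282 + (-7)·161
So (-7)·161 ≡ 1 (mod 282), i.e. 161^(-1) ≡ -7 ≡ 275 (mod 282).
Check: 161 × 275 = 44275 ≡ 1 (mod 282)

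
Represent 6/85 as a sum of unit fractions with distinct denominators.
1/15 + 1/255

Greedy algorithm:
6/85: ceiling(85/6) = 15, use 1/15
1/255: ceiling(255/1) = 255, use 1/255
Result: 6/85 = 1/15 + 1/255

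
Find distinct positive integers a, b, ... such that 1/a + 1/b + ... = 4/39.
1/10 + 1/390

Greedy algorithm:
4/39: ceiling(39/4) = 10, use 1/10
1/390: ceiling(390/1) = 390, use 1/390
Result: 4/39 = 1/10 + 1/390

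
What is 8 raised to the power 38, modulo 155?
109

Repeated squaring. Binary of 38 = 100110.
8^1 ≡ 8 (mod 155); 8^2 ≡ 64 (mod 155); 8^4 ≡ 66 (mod 155); 8^8 ≡ 16 (mod 155); 8^16 ≡ 101 (mod 155); 8^32 ≡ 126 (mod 155)
8^38 = 8^2 × 8^4 × 8^32 ≡ 109 (mod 155)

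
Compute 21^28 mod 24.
9

Repeated squaring. Binary of 28 = 11100.
21^1 ≡ 21 (mod 24); 21^2 ≡ 9 (mod 24); 21^4 ≡ 9 (mod 24); 21^8 ≡ 9 (mod 24); 21^16 ≡ 9 (mod 24)
21^28 = 21^4 × 21^8 × 21^16 ≡ 9 (mod 24)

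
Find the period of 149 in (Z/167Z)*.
166

167 is prime, so ord(149) divides φ(167) = 166.
Divisors of 166: 1, 2, 83, 166.
Repeated squaring: 149^1 ≡ 149, 149^2 ≡ 157, 149^4 ≡ 100, 149^8 ≡ 147, 149^16 ≡ 66, 149^32 ≡ 14, 149^64 ≡ 29, 149^128 ≡ 6 (mod 167).
Test 149^d mod 167 for each divisor d in increasing order:
149^1 ≡ 149
149^2 ≡ 157
149^83 = 149^64·149^16·149^2·149^1 ≡ 166
149^166 = 149^128·149^32·149^4·149^2 ≡ 1  ← first divisor giving 1
The order is 166.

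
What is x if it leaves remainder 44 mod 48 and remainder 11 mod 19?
524

Using Chinese Remainder Theorem:
M = 48 × 19 = 912
M1 = 19, M2 = 48
y1 = 19^(-1) mod 48 = 43
y2 = 48^(-1) mod 19 = 2
x = (44×19×43 + 11×48×2) mod 912 = 524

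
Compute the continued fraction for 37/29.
[1; 3, 1, 1, 1, 2]

Euclidean algorithm steps:
37 = 1 × 29 + 8
29 = 3 × 8 + 5
8 = 1 × 5 + 3
5 = 1 × 3 + 2
3 = 1 × 2 + 1
2 = 2 × 1 + 0
Continued fraction: [1; 3, 1, 1, 1, 2]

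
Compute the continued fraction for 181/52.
[3; 2, 12, 2]

Euclidean algorithm steps:
181 = 3 × 52 + 25
52 = 2 × 25 + 2
25 = 12 × 2 + 1
2 = 2 × 1 + 0
Continued fraction: [3; 2, 12, 2]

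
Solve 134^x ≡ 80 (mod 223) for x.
173

Baby-step giant-step with step n = ⌈√223⌉ = 15.
Baby steps 134^j mod 223 (j:value) for j=0..14: 0:1, 1:134, 2:116, 3:157, 4:76, 5:149, 6:119, 7:113, 8:201, 9:174, 10:124, 11:114, 12:112, 13:67, 14:58.
Giant-step multiplier: 134^(-15) ≡ 134^(222-15) = 134^207 ≡ 27 (mod 223).
Giant steps γ_i = 80·27^i mod 223: γ_0=80, γ_1=153, γ_2=117, γ_3=37, γ_4=107, γ_5=213, γ_6=176, γ_7=69, γ_8=79, γ_9=126, γ_10=57, γ_11=201 (in table at j=8).
x = i·n + j = 11·15 + 8 = 173.
Check: 134^173 ≡ 80 (mod 223).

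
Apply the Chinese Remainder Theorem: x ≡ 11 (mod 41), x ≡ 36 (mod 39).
1323

Using Chinese Remainder Theorem:
M = 41 × 39 = 1599
M1 = 39, M2 = 41
y1 = 39^(-1) mod 41 = 20
y2 = 41^(-1) mod 39 = 20
x = (11×39×20 + 36×41×20) mod 1599 = 1323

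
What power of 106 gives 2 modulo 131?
53

Baby-step giant-step with step n = ⌈√131⌉ = 12.
Baby steps 106^j mod 131 (j:value) for j=0..11: 0:1, 1:106, 2:101, 3:95, 4:114, 5:32, 6:117, 7:88, 8:27, 9:111, 10:107, 11:76.
Giant-step multiplier: 106^(-12) ≡ 106^(130-12) = 106^118 ≡ 129 (mod 131).
Giant steps γ_i = 2·129^i mod 131: γ_0=2, γ_1=127, γ_2=8, γ_3=115, γ_4=32 (in table at j=5).
x = i·n + j = 4·12 + 5 = 53.
Check: 106^53 ≡ 2 (mod 131).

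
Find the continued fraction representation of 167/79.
[2; 8, 1, 3, 2]

Euclidean algorithm steps:
167 = 2 × 79 + 9
79 = 8 × 9 + 7
9 = 1 × 7 + 2
7 = 3 × 2 + 1
2 = 2 × 1 + 0
Continued fraction: [2; 8, 1, 3, 2]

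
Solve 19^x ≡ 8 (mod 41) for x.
22

Baby-step giant-step with step n = ⌈√41⌉ = 7.
Baby steps 19^j mod 41 (j:value) for j=0..6: 0:1, 1:19, 2:33, 3:12, 4:23, 5:27, 6:21.
Giant-step multiplier: 19^(-7) ≡ 19^(40-7) = 19^33 ≡ 26 (mod 41).
Giant steps γ_i = 8·26^i mod 41: γ_0=8, γ_1=3, γ_2=37, γ_3=19 (in table at j=1).
x = i·n + j = 3·7 + 1 = 22.
Check: 19^22 ≡ 8 (mod 41).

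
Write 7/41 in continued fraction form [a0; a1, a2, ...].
[0; 5, 1, 6]

Euclidean algorithm steps:
7 = 0 × 41 + 7
41 = 5 × 7 + 6
7 = 1 × 6 + 1
6 = 6 × 1 + 0
Continued fraction: [0; 5, 1, 6]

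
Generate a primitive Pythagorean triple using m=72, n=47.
(2975, 6768, 7393)

Euclid's formula: a = m² - n², b = 2mn, c = m² + n²
m = 72, n = 47
a = 72² - 47² = 5184 - 2209 = 2975
b = 2 × 72 × 47 = 6768
c = 72² + 47² = 5184 + 2209 = 7393
Verification: 2975² + 6768² = 8850625 + 45805824 = 54656449 = 7393² ✓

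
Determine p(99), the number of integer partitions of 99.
169229875

p(n) counts ways to write n as a sum of positive integers (order ignored).
Euler's pentagonal recurrence: p(k) = p(k-1) + p(k-2) - p(k-5) - p(k-7) + p(k-12) + p(k-15) - ... (offsets j(3j∓1)/2, signs ++--, p(0)=1, p(<0)=0).
DP table for k = 0..98: p(0)=1, p(1)=1, p(2)=2, p(3)=3, p(4)=5, p(5)=7, p(6)=11, p(7)=15, p(8)=22, p(9)=30, p(10)=42, p(11)=56, p(12)=77, p(13)=101, p(14)=135, p(15)=176, p(16)=231, p(17)=297, p(18)=385, p(19)=490, p(20)=627, p(21)=792, p(22)=1002, p(23)=1255, p(24)=1575, p(25)=1958, p(26)=2436, p(27)=3010, p(28)=3718, p(29)=4565, p(30)=5604, p(31)=6842, p(32)=8349, p(33)=10143, p(34)=12310, p(35)=14883, p(36)=17977, p(37)=21637, p(38)=26015, p(39)=31185, p(40)=37338, p(41)=44583, p(42)=53174, p(43)=63261, p(44)=75175, p(45)=89134, p(46)=105558, p(47)=124754, p(48)=147273, p(49)=173525, p(50)=204226, p(51)=239943, p(52)=281589, p(53)=329931, p(54)=386155, p(55)=451276, p(56)=526823, p(57)=614154, p(58)=715220, p(59)=831820, p(60)=966467, p(61)=1121505, p(62)=1300156, p(63)=1505499, p(64)=1741630, p(65)=2012558, p(66)=2323520, p(67)=2679689, p(68)=3087735, p(69)=3554345, p(70)=4087968, p(71)=4697205, p(72)=5392783, p(73)=6185689, p(74)=7089500, p(75)=8118264, p(76)=9289091, p(77)=10619863, p(78)=12132164, p(79)=13848650, p(80)=15796476, p(81)=18004327, p(82)=20506255, p(83)=23338469, p(84)=26543660, p(85)=30167357, p(86)=34262962, p(87)=38887673, p(88)=44108109, p(89)=49995925, p(90)=56634173, p(91)=64112359, p(92)=72533807, p(93)=82010177, p(94)=92669720, p(95)=104651419, p(96)=118114304, p(97)=133230930, p(98)=150198136.
Final step: p(99) = p(98) + p(97) - p(94) - p(92) + p(87) + p(84) - p(77) - p(73) + p(64) + p(59) - p(48) - p(42) + p(29) + p(22) - p(7)
= 150198136 + 133230930 - 92669720 - 72533807 + 38887673 + 26543660 - 10619863 - 6185689 + 1741630 + 831820 - 147273 - 53174 + 4565 + 1002 - 15
= 169229875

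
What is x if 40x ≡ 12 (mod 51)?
x ≡ 36 (mod 51)

gcd(40, 51) = 1, which divides 12, so solutions exist.
Find 40^(-1) mod 51 by the extended Euclidean algorithm:
51 = 1 × 40 + 11  ⟹  11 = (1)·51 + (-1)·40
40 = 3 × 11 + 7  ⟹  7 = (-3)·51 + (4)·40
11 = 1 × 7 + 4  ⟹  4 = (4)·51 + (-5)·40
7 = 1 × 4 + 3  ⟹  3 = (-7)·51 + (9)·40
4 = 1 × 3 + 1  ⟹  1 = (11)·51 + (-14)·40
So (-14)·40 ≡ 1 (mod 51), i.e. 40^(-1) ≡ -14 ≡ 37 (mod 51).
x ≡ 37 × 12 = 444 ≡ 36 (mod 51).
Check: 40 × 36 = 1440 ≡ 12 (mod 51).
Unique solution: x ≡ 36 (mod 51)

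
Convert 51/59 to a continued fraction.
[0; 1, 6, 2, 1, 2]

Euclidean algorithm steps:
51 = 0 × 59 + 51
59 = 1 × 51 + 8
51 = 6 × 8 + 3
8 = 2 × 3 + 2
3 = 1 × 2 + 1
2 = 2 × 1 + 0
Continued fraction: [0; 1, 6, 2, 1, 2]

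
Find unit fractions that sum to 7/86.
1/13 + 1/224 + 1/125216

Greedy algorithm:
7/86: ceiling(86/7) = 13, use 1/13
5/1118: ceiling(1118/5) = 224, use 1/224
1/125216: ceiling(125216/1) = 125216, use 1/125216
Result: 7/86 = 1/13 + 1/224 + 1/125216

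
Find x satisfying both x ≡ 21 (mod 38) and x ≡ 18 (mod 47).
629

Using Chinese Remainder Theorem:
M = 38 × 47 = 1786
M1 = 47, M2 = 38
y1 = 47^(-1) mod 38 = 17
y2 = 38^(-1) mod 47 = 26
x = (21×47×17 + 18×38×26) mod 1786 = 629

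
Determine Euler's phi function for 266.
108

266 = 2 × 7 × 19
φ(n) = n × ∏(1 - 1/p) for each prime p dividing n
φ(266) = 266 × (1 - 1/2) × (1 - 1/7) × (1 - 1/19) = 108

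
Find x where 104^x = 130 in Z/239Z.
3

Baby-step giant-step with step n = ⌈√239⌉ = 16.
Baby steps 104^j mod 239 (j:value) for j=0..15: 0:1, 1:104, 2:61, 3:130, 4:136, 5:43, 6:170, 7:233, 8:93, 9:112, 10:176, 11:140, 12:220, 13:175, 14:36, 15:159.
h = 130 is already in the table at j=3, so x = 3.
Check: 104^3 ≡ 130 (mod 239).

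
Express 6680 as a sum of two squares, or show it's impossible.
Not possible

Factorization: 6680 = 2^3 × 5 × 167
By Fermat: n is sum of two squares iff every prime p ≡ 3 (mod 4) appears to even power.
Prime(s) ≡ 3 (mod 4) with odd exponent: [(167, 1)]
Therefore 6680 cannot be expressed as a² + b².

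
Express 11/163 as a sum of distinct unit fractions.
1/15 + 1/1223 + 1/2990235

Greedy algorithm:
11/163: ceiling(163/11) = 15, use 1/15
2/2445: ceiling(2445/2) = 1223, use 1/1223
1/2990235: ceiling(2990235/1) = 2990235, use 1/2990235
Result: 11/163 = 1/15 + 1/1223 + 1/2990235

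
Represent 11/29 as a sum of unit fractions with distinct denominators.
1/3 + 1/22 + 1/1914

Greedy algorithm:
11/29: ceiling(29/11) = 3, use 1/3
4/87: ceiling(87/4) = 22, use 1/22
1/1914: ceiling(1914/1) = 1914, use 1/1914
Result: 11/29 = 1/3 + 1/22 + 1/1914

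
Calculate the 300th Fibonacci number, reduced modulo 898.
692

Matrix identity: Q^n = [[F_(n+1), F_n], [F_n, F_(n-1)]] with Q = [[1,1],[1,0]].
n = 300 = 100101100₂. Square-and-multiply, entries mod 898:
Q^1 = [[1,1],[1,0]]
Q^2 = (Q^1)² = [[2,1],[1,1]]
Q^4 = (Q^2)² = [[5,3],[3,2]]
Q^9 = (Q^4)²·Q = [[55,34],[34,21]]
Q^18 = (Q^9)² = [[589,788],[788,699]]
Q^37 = (Q^18)²·Q = [[25,719],[719,204]]
Q^75 = (Q^37)²·Q = [[655,338],[338,317]]
Q^150 = (Q^75)² = [[877,766],[766,111]]
Q^300 = (Q^150)² = [[803,692],[692,111]]
F_300 mod 898 = Q^300[0][1] = 692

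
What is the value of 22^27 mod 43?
2

Repeated squaring. Binary of 27 = 11011.
22^1 ≡ 22 (mod 43); 22^2 ≡ 11 (mod 43); 22^4 ≡ 35 (mod 43); 22^8 ≡ 21 (mod 43); 22^16 ≡ 11 (mod 43)
22^27 = 22^1 × 22^2 × 22^8 × 22^16 ≡ 2 (mod 43)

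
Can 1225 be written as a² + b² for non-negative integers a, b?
0² + 35² (a=0, b=35)

Factorization: 1225 = 5^2 × 7^2
By Fermat: n is sum of two squares iff every prime p ≡ 3 (mod 4) appears to even power.
All primes ≡ 3 (mod 4) appear to even power.
Search a = 0, 1, 2, … for 1225 - a² a perfect square: first hit at a = 0: 1225 - 0 = 1225 = 35².
1225 = 0² + 35² = 0 + 1225 ✓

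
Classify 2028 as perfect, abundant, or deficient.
abundant

Proper divisors of 2028: sum = 1 + 2 + 3 + 4 + 6 + 12 + 13 + 26 + ... + 338 + 507 + 676 + 1014 (17 divisors) = 3096
Since 3096 > 2028, 2028 is abundant.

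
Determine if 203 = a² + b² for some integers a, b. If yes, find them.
Not possible

Factorization: 203 = 7 × 29
By Fermat: n is sum of two squares iff every prime p ≡ 3 (mod 4) appears to even power.
Prime(s) ≡ 3 (mod 4) with odd exponent: [(7, 1)]
Therefore 203 cannot be expressed as a² + b².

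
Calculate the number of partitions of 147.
30388671978

p(n) counts ways to write n as a sum of positive integers (order ignored).
Euler's pentagonal recurrence: p(k) = p(k-1) + p(k-2) - p(k-5) - p(k-7) + p(k-12) + p(k-15) - ... (offsets j(3j∓1)/2, signs ++--, p(0)=1, p(<0)=0).
DP table for k = 0..146: p(0)=1, p(1)=1, p(2)=2, p(3)=3, p(4)=5, p(5)=7, p(6)=11, p(7)=15, p(8)=22, p(9)=30, p(10)=42, p(11)=56, p(12)=77, p(13)=101, p(14)=135, p(15)=176, p(16)=231, p(17)=297, p(18)=385, p(19)=490, p(20)=627, p(21)=792, p(22)=1002, p(23)=1255, p(24)=1575, p(25)=1958, p(26)=2436, p(27)=3010, p(28)=3718, p(29)=4565, p(30)=5604, p(31)=6842, p(32)=8349, p(33)=10143, p(34)=12310, p(35)=14883, p(36)=17977, p(37)=21637, p(38)=26015, p(39)=31185, p(40)=37338, p(41)=44583, p(42)=53174, p(43)=63261, p(44)=75175, p(45)=89134, p(46)=105558, p(47)=124754, p(48)=147273, p(49)=173525, p(50)=204226, p(51)=239943, p(52)=281589, p(53)=329931, p(54)=386155, p(55)=451276, p(56)=526823, p(57)=614154, p(58)=715220, p(59)=831820, p(60)=966467, p(61)=1121505, p(62)=1300156, p(63)=1505499, p(64)=1741630, p(65)=2012558, p(66)=2323520, p(67)=2679689, p(68)=3087735, p(69)=3554345, p(70)=4087968, p(71)=4697205, p(72)=5392783, p(73)=6185689, p(74)=7089500, p(75)=8118264, p(76)=9289091, p(77)=10619863, p(78)=12132164, p(79)=13848650, p(80)=15796476, p(81)=18004327, p(82)=20506255, p(83)=23338469, p(84)=26543660, p(85)=30167357, p(86)=34262962, p(87)=38887673, p(88)=44108109, p(89)=49995925, p(90)=56634173, p(91)=64112359, p(92)=72533807, p(93)=82010177, p(94)=92669720, p(95)=104651419, p(96)=118114304, p(97)=133230930, p(98)=150198136, p(99)=169229875, p(100)=190569292, p(101)=214481126, p(102)=241265379, p(103)=271248950, p(104)=304801365, p(105)=342325709, p(106)=384276336, p(107)=431149389, p(108)=483502844, p(109)=541946240, p(110)=607163746, p(111)=679903203, p(112)=761002156, p(113)=851376628, p(114)=952050665, p(115)=1064144451, p(116)=1188908248, p(117)=1327710076, p(118)=1482074143, p(119)=1653668665, p(120)=1844349560, p(121)=2056148051, p(122)=2291320912, p(123)=2552338241, p(124)=2841940500, p(125)=3163127352, p(126)=3519222692, p(127)=3913864295, p(128)=4351078600, p(129)=4835271870, p(130)=5371315400, p(131)=5964539504, p(132)=6620830889, p(133)=7346629512, p(134)=8149040695, p(135)=9035836076, p(136)=10015581680, p(137)=11097645016, p(138)=12292341831, p(139)=13610949895, p(140)=15065878135, p(141)=16670689208, p(142)=18440293320, p(143)=20390982757, p(144)=22540654445, p(145)=24908858009, p(146)=27517052599.
Final step: p(147) = p(146) + p(145) - p(142) - p(140) + p(135) + p(132) - p(125) - p(121) + p(112) + p(107) - p(96) - p(90) + p(77) + p(70) - p(55) - p(47) + p(30) + p(21) - p(2)
= 27517052599 + 24908858009 - 18440293320 - 15065878135 + 9035836076 + 6620830889 - 3163127352 - 2056148051 + 761002156 + 431149389 - 118114304 - 56634173 + 10619863 + 4087968 - 451276 - 124754 + 5604 + 792 - 2
= 30388671978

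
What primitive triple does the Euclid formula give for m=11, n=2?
(117, 44, 125)

Euclid's formula: a = m² - n², b = 2mn, c = m² + n²
m = 11, n = 2
a = 11² - 2² = 121 - 4 = 117
b = 2 × 11 × 2 = 44
c = 11² + 2² = 121 + 4 = 125
Verification: 117² + 44² = 13689 + 1936 = 15625 = 125² ✓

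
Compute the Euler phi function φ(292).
144

292 = 2^2 × 73
φ(n) = n × ∏(1 - 1/p) for each prime p dividing n
φ(292) = 292 × (1 - 1/2) × (1 - 1/73) = 144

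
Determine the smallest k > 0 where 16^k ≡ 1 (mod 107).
53

107 is prime, so ord(16) divides φ(107) = 106.
Divisors of 106: 1, 2, 53, 106.
Repeated squaring: 16^1 ≡ 16, 16^2 ≡ 42, 16^4 ≡ 52, 16^8 ≡ 29, 16^16 ≡ 92, 16^32 ≡ 11, 16^64 ≡ 14 (mod 107).
Test 16^d mod 107 for each divisor d in increasing order:
16^1 ≡ 16
16^2 ≡ 42
16^53 = 16^32·16^16·16^4·16^1 ≡ 1  ← first divisor giving 1
The order is 53.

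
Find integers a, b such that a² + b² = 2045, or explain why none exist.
14² + 43² (a=14, b=43)

Factorization: 2045 = 5 × 409
By Fermat: n is sum of two squares iff every prime p ≡ 3 (mod 4) appears to even power.
All primes ≡ 3 (mod 4) appear to even power.
Search a = 0, 1, 2, … for 2045 - a² a perfect square: first hit at a = 14: 2045 - 196 = 1849 = 43².
2045 = 14² + 43² = 196 + 1849 ✓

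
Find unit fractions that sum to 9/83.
1/10 + 1/119 + 1/32924 + 1/1625951740

Greedy algorithm:
9/83: ceiling(83/9) = 10, use 1/10
7/830: ceiling(830/7) = 119, use 1/119
3/98770: ceiling(98770/3) = 32924, use 1/32924
1/1625951740: ceiling(1625951740/1) = 1625951740, use 1/1625951740
Result: 9/83 = 1/10 + 1/119 + 1/32924 + 1/1625951740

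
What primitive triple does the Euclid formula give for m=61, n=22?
(3237, 2684, 4205)

Euclid's formula: a = m² - n², b = 2mn, c = m² + n²
m = 61, n = 22
a = 61² - 22² = 3721 - 484 = 3237
b = 2 × 61 × 22 = 2684
c = 61² + 22² = 3721 + 484 = 4205
Verification: 3237² + 2684² = 10478169 + 7203856 = 17682025 = 4205² ✓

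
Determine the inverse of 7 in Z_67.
48

gcd(7, 67) = 1, so the inverse exists.
Extended Euclidean algorithm on (67, 7):
67 = 9 × 7 + 4  ⟹  4 = (1)·67 + (-9)·7
7 = 1 × 4 + 3  ⟹  3 = (-1)·67 + (10)·7
4 = 1 × 3 + 1  ⟹  1 = (2)·67 + (-19)·7
So (-19)·7 ≡ 1 (mod 67), i.e. 7^(-1) ≡ -19 ≡ 48 (mod 67).
Check: 7 × 48 = 336 ≡ 1 (mod 67)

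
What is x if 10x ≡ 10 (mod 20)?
x ≡ 1 (mod 2)

gcd(10, 20) = 10, which divides 10, so solutions exist.
Divide through by 10: x ≡ 1 (mod 2).
The coefficient of x is now 1, so x ≡ 1 (mod 2).
Check: 10 × 1 = 10 ≡ 10 (mod 20).
x ≡ 1 (mod 2), giving 10 solutions mod 20.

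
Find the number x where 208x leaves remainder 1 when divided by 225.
172

gcd(208, 225) = 1, so the inverse exists.
Extended Euclidean algorithm on (225, 208):
225 = 1 × 208 + 17  ⟹  17 = (1)·225 + (-1)·208
208 = 12 × 17 + 4  ⟹  4 = (-12)·225 + (13)·208
17 = 4 × 4 + 1  ⟹  1 = (49)·225 + (-53)·208
So (-53)·208 ≡ 1 (mod 225), i.e. 208^(-1) ≡ -53 ≡ 172 (mod 225).
Check: 208 × 172 = 35776 ≡ 1 (mod 225)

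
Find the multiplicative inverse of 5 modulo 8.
5

gcd(5, 8) = 1, so the inverse exists.
Extended Euclidean algorithm on (8, 5):
8 = 1 × 5 + 3  ⟹  3 = (1)·8 + (-1)·5
5 = 1 × 3 + 2  ⟹  2 = (-1)·8 + (2)·5
3 = 1 × 2 + 1  ⟹  1 = (2)·8 + (-3)·5
So (-3)·5 ≡ 1 (mod 8), i.e. 5^(-1) ≡ -3 ≡ 5 (mod 8).
Check: 5 × 5 = 25 ≡ 1 (mod 8)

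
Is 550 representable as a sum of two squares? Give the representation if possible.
Not possible

Factorization: 550 = 2 × 5^2 × 11
By Fermat: n is sum of two squares iff every prime p ≡ 3 (mod 4) appears to even power.
Prime(s) ≡ 3 (mod 4) with odd exponent: [(11, 1)]
Therefore 550 cannot be expressed as a² + b².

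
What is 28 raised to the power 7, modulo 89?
30

Repeated squaring. Binary of 7 = 111.
28^1 ≡ 28 (mod 89); 28^2 ≡ 72 (mod 89); 28^4 ≡ 22 (mod 89)
28^7 = 28^1 × 28^2 × 28^4 ≡ 30 (mod 89)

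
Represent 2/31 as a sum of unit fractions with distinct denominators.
1/16 + 1/496

Greedy algorithm:
2/31: ceiling(31/2) = 16, use 1/16
1/496: ceiling(496/1) = 496, use 1/496
Result: 2/31 = 1/16 + 1/496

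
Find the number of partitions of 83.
23338469

p(n) counts ways to write n as a sum of positive integers (order ignored).
Euler's pentagonal recurrence: p(k) = p(k-1) + p(k-2) - p(k-5) - p(k-7) + p(k-12) + p(k-15) - ... (offsets j(3j∓1)/2, signs ++--, p(0)=1, p(<0)=0).
DP table for k = 0..82: p(0)=1, p(1)=1, p(2)=2, p(3)=3, p(4)=5, p(5)=7, p(6)=11, p(7)=15, p(8)=22, p(9)=30, p(10)=42, p(11)=56, p(12)=77, p(13)=101, p(14)=135, p(15)=176, p(16)=231, p(17)=297, p(18)=385, p(19)=490, p(20)=627, p(21)=792, p(22)=1002, p(23)=1255, p(24)=1575, p(25)=1958, p(26)=2436, p(27)=3010, p(28)=3718, p(29)=4565, p(30)=5604, p(31)=6842, p(32)=8349, p(33)=10143, p(34)=12310, p(35)=14883, p(36)=17977, p(37)=21637, p(38)=26015, p(39)=31185, p(40)=37338, p(41)=44583, p(42)=53174, p(43)=63261, p(44)=75175, p(45)=89134, p(46)=105558, p(47)=124754, p(48)=147273, p(49)=173525, p(50)=204226, p(51)=239943, p(52)=281589, p(53)=329931, p(54)=386155, p(55)=451276, p(56)=526823, p(57)=614154, p(58)=715220, p(59)=831820, p(60)=966467, p(61)=1121505, p(62)=1300156, p(63)=1505499, p(64)=1741630, p(65)=2012558, p(66)=2323520, p(67)=2679689, p(68)=3087735, p(69)=3554345, p(70)=4087968, p(71)=4697205, p(72)=5392783, p(73)=6185689, p(74)=7089500, p(75)=8118264, p(76)=9289091, p(77)=10619863, p(78)=12132164, p(79)=13848650, p(80)=15796476, p(81)=18004327, p(82)=20506255.
Final step: p(83) = p(82) + p(81) - p(78) - p(76) + p(71) + p(68) - p(61) - p(57) + p(48) + p(43) - p(32) - p(26) + p(13) + p(6)
= 20506255 + 18004327 - 12132164 - 9289091 + 4697205 + 3087735 - 1121505 - 614154 + 147273 + 63261 - 8349 - 2436 + 101 + 11
= 23338469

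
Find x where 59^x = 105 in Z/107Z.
48

Baby-step giant-step with step n = ⌈√107⌉ = 11.
Baby steps 59^j mod 107 (j:value) for j=0..10: 0:1, 1:59, 2:57, 3:46, 4:39, 5:54, 6:83, 7:82, 8:23, 9:73, 10:27.
Giant-step multiplier: 59^(-11) ≡ 59^(106-11) = 59^95 ≡ 98 (mod 107).
Giant steps γ_i = 105·98^i mod 107: γ_0=105, γ_1=18, γ_2=52, γ_3=67, γ_4=39 (in table at j=4).
x = i·n + j = 4·11 + 4 = 48.
Check: 59^48 ≡ 105 (mod 107).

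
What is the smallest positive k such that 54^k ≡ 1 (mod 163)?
81

163 is prime, so ord(54) divides φ(163) = 162.
Divisors of 162: 1, 2, 3, 6, 9, 18, 27, 54, 81, 162.
Repeated squaring: 54^1 ≡ 54, 54^2 ≡ 145, 54^4 ≡ 161, 54^8 ≡ 4, 54^16 ≡ 16, 54^32 ≡ 93, 54^64 ≡ 10, 54^128 ≡ 100 (mod 163).
Test 54^d mod 163 for each divisor d in increasing order:
54^1 ≡ 54
54^2 ≡ 145
54^3 = 54^2·54^1 ≡ 6
54^6 = 54^4·54^2 ≡ 36
54^9 = 54^8·54^1 ≡ 53
54^18 = 54^16·54^2 ≡ 38
54^27 = 54^16·54^8·54^2·54^1 ≡ 58
54^54 = 54^32·54^16·54^4·54^2 ≡ 104
54^81 = 54^64·54^16·54^1 ≡ 1  ← first divisor giving 1
The order is 81.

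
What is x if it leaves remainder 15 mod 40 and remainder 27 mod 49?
615

Using Chinese Remainder Theorem:
M = 40 × 49 = 1960
M1 = 49, M2 = 40
y1 = 49^(-1) mod 40 = 9
y2 = 40^(-1) mod 49 = 38
x = (15×49×9 + 27×40×38) mod 1960 = 615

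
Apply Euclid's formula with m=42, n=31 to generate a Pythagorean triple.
(803, 2604, 2725)

Euclid's formula: a = m² - n², b = 2mn, c = m² + n²
m = 42, n = 31
a = 42² - 31² = 1764 - 961 = 803
b = 2 × 42 × 31 = 2604
c = 42² + 31² = 1764 + 961 = 2725
Verification: 803² + 2604² = 644809 + 6780816 = 7425625 = 2725² ✓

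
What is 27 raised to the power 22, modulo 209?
201

Repeated squaring. Binary of 22 = 10110.
27^1 ≡ 27 (mod 209); 27^2 ≡ 102 (mod 209); 27^4 ≡ 163 (mod 209); 27^8 ≡ 26 (mod 209); 27^16 ≡ 49 (mod 209)
27^22 = 27^2 × 27^4 × 27^16 ≡ 201 (mod 209)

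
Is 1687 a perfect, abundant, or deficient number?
deficient

Proper divisors of 1687: sum = 1 + 7 + 241 = 249
Since 249 < 1687, 1687 is deficient.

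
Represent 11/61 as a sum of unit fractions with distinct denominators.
1/6 + 1/74 + 1/6771

Greedy algorithm:
11/61: ceiling(61/11) = 6, use 1/6
5/366: ceiling(366/5) = 74, use 1/74
1/6771: ceiling(6771/1) = 6771, use 1/6771
Result: 11/61 = 1/6 + 1/74 + 1/6771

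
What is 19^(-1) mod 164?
95

gcd(19, 164) = 1, so the inverse exists.
Extended Euclidean algorithm on (164, 19):
164 = 8 × 19 + 12  ⟹  12 = (1)·164 + (-8)·19
19 = 1 × 12 + 7  ⟹  7 = (-1)·164 + (9)·19
12 = 1 × 7 + 5  ⟹  5 = (2)·164 + (-17)·19
7 = 1 × 5 + 2  ⟹  2 = (-3)·164 + (26)·19
5 = 2 × 2 + 1  ⟹  1 = (8)·164 + (-69)·19
So (-69)·19 ≡ 1 (mod 164), i.e. 19^(-1) ≡ -69 ≡ 95 (mod 164).
Check: 19 × 95 = 1805 ≡ 1 (mod 164)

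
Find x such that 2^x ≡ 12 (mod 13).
6

Baby-step giant-step with step n = ⌈√13⌉ = 4.
Baby steps 2^j mod 13 (j:value) for j=0..3: 0:1, 1:2, 2:4, 3:8.
Giant-step multiplier: 2^(-4) ≡ 2^(12-4) = 2^8 ≡ 9 (mod 13).
Giant steps γ_i = 12·9^i mod 13: γ_0=12, γ_1=4 (in table at j=2).
x = i·n + j = 1·4 + 2 = 6.
Check: 2^6 ≡ 12 (mod 13).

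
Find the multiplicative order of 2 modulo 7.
3

7 is prime, so ord(2) divides φ(7) = 6.
Divisors of 6: 1, 2, 3, 6.
Repeated squaring: 2^1 ≡ 2, 2^2 ≡ 4, 2^4 ≡ 2 (mod 7).
Test 2^d mod 7 for each divisor d in increasing order:
2^1 ≡ 2
2^2 ≡ 4
2^3 = 2^2·2^1 ≡ 1  ← first divisor giving 1
The order is 3.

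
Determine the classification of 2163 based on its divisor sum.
deficient

Proper divisors of 2163: sum = 1 + 3 + 7 + 21 + 103 + 309 + 721 = 1165
Since 1165 < 2163, 2163 is deficient.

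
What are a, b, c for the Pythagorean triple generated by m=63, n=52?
(1265, 6552, 6673)

Euclid's formula: a = m² - n², b = 2mn, c = m² + n²
m = 63, n = 52
a = 63² - 52² = 3969 - 2704 = 1265
b = 2 × 63 × 52 = 6552
c = 63² + 52² = 3969 + 2704 = 6673
Verification: 1265² + 6552² = 1600225 + 42928704 = 44528929 = 6673² ✓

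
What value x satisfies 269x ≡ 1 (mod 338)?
289

gcd(269, 338) = 1, so the inverse exists.
Extended Euclidean algorithm on (338, 269):
338 = 1 × 269 + 69  ⟹  69 = (1)·338 + (-1)·269
269 = 3 × 69 + 62  ⟹  62 = (-3)·338 + (4)·269
69 = 1 × 62 + 7  ⟹  7 = (4)·338 + (-5)·269
62 = 8 × 7 + 6  ⟹  6 = (-35)·338 + (44)·269
7 = 1 × 6 + 1  ⟹  1 = (39)·338 + (-49)·269
So (-49)·269 ≡ 1 (mod 338), i.e. 269^(-1) ≡ -49 ≡ 289 (mod 338).
Check: 269 × 289 = 77741 ≡ 1 (mod 338)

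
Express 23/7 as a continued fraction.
[3; 3, 2]

Euclidean algorithm steps:
23 = 3 × 7 + 2
7 = 3 × 2 + 1
2 = 2 × 1 + 0
Continued fraction: [3; 3, 2]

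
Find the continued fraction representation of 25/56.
[0; 2, 4, 6]

Euclidean algorithm steps:
25 = 0 × 56 + 25
56 = 2 × 25 + 6
25 = 4 × 6 + 1
6 = 6 × 1 + 0
Continued fraction: [0; 2, 4, 6]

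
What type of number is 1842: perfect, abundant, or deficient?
abundant

Proper divisors of 1842: sum = 1 + 2 + 3 + 6 + 307 + 614 + 921 = 1854
Since 1854 > 1842, 1842 is abundant.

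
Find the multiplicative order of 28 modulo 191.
190

191 is prime, so ord(28) divides φ(191) = 190.
Divisors of 190: 1, 2, 5, 10, 19, 38, 95, 190.
Repeated squaring: 28^1 ≡ 28, 28^2 ≡ 20, 28^4 ≡ 18, 28^8 ≡ 133, 28^16 ≡ 117, 28^32 ≡ 128, 28^64 ≡ 149, 28^128 ≡ 45 (mod 191).
Test 28^d mod 191 for each divisor d in increasing order:
28^1 ≡ 28
28^2 ≡ 20
28^5 = 28^4·28^1 ≡ 122
28^10 = 28^8·28^2 ≡ 177
28^19 = 28^16·28^2·28^1 ≡ 7
28^38 = 28^32·28^4·28^2 ≡ 49
28^95 = 28^64·28^16·28^8·28^4·28^2·28^1 ≡ 190
28^190 = 28^128·28^32·28^16·28^8·28^4·28^2 ≡ 1  ← first divisor giving 1
The order is 190.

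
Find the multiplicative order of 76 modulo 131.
130

131 is prime, so ord(76) divides φ(131) = 130.
Divisors of 130: 1, 2, 5, 10, 13, 26, 65, 130.
Repeated squaring: 76^1 ≡ 76, 76^2 ≡ 12, 76^4 ≡ 13, 76^8 ≡ 38, 76^16 ≡ 3, 76^32 ≡ 9, 76^64 ≡ 81, 76^128 ≡ 11 (mod 131).
Test 76^d mod 131 for each divisor d in increasing order:
76^1 ≡ 76
76^2 ≡ 12
76^5 = 76^4·76^1 ≡ 71
76^10 = 76^8·76^2 ≡ 63
76^13 = 76^8·76^4·76^1 ≡ 78
76^26 = 76^16·76^8·76^2 ≡ 58
76^65 = 76^64·76^1 ≡ 130
76^130 = 76^128·76^2 ≡ 1  ← first divisor giving 1
The order is 130.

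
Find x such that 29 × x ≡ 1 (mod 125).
69

gcd(29, 125) = 1, so the inverse exists.
Extended Euclidean algorithm on (125, 29):
125 = 4 × 29 + 9  ⟹  9 = (1)·125 + (-4)·29
29 = 3 × 9 + 2  ⟹  2 = (-3)·125 + (13)·29
9 = 4 × 2 + 1  ⟹  1 = (13)·125 + (-56)·29
So (-56)·29 ≡ 1 (mod 125), i.e. 29^(-1) ≡ -56 ≡ 69 (mod 125).
Check: 29 × 69 = 2001 ≡ 1 (mod 125)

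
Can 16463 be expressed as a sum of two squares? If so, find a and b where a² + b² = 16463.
Not possible

Factorization: 16463 = 101 × 163
By Fermat: n is sum of two squares iff every prime p ≡ 3 (mod 4) appears to even power.
Prime(s) ≡ 3 (mod 4) with odd exponent: [(163, 1)]
Therefore 16463 cannot be expressed as a² + b².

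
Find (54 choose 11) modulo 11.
4

Using Lucas' theorem:
Write n=54 and k=11 in base 11:
n in base 11: [4, 10]
k in base 11: [1, 0]
C(54,11) mod 11 = ∏ C(n_i, k_i) mod 11
Digit binomials (mod 11): C(4,1) = 4; C(10,0) = 1
Product: 4 × 1 = 4 ≡ 4 (mod 11)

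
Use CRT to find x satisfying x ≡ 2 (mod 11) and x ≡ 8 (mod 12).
68

Using Chinese Remainder Theorem:
M = 11 × 12 = 132
M1 = 12, M2 = 11
y1 = 12^(-1) mod 11 = 1
y2 = 11^(-1) mod 12 = 11
x = (2×12×1 + 8×11×11) mod 132 = 68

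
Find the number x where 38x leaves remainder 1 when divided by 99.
86

gcd(38, 99) = 1, so the inverse exists.
Extended Euclidean algorithm on (99, 38):
99 = 2 × 38 + 23  ⟹  23 = (1)·99 + (-2)·38
38 = 1 × 23 + 15  ⟹  15 = (-1)·99 + (3)·38
23 = 1 × 15 + 8  ⟹  8 = (2)·99 + (-5)·38
15 = 1 × 8 + 7  ⟹  7 = (-3)·99 + (8)·38
8 = 1 × 7 + 1  ⟹  1 = (5)·99 + (-13)·38
So (-13)·38 ≡ 1 (mod 99), i.e. 38^(-1) ≡ -13 ≡ 86 (mod 99).
Check: 38 × 86 = 3268 ≡ 1 (mod 99)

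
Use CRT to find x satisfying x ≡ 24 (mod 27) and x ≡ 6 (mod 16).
294

Using Chinese Remainder Theorem:
M = 27 × 16 = 432
M1 = 16, M2 = 27
y1 = 16^(-1) mod 27 = 22
y2 = 27^(-1) mod 16 = 3
x = (24×16×22 + 6×27×3) mod 432 = 294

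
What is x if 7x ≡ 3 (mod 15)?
x ≡ 9 (mod 15)

gcd(7, 15) = 1, which divides 3, so solutions exist.
Find 7^(-1) mod 15 by the extended Euclidean algorithm:
15 = 2 × 7 + 1  ⟹  1 = (1)·15 + (-2)·7
So (-2)·7 ≡ 1 (mod 15), i.e. 7^(-1) ≡ -2 ≡ 13 (mod 15).
x ≡ 13 × 3 = 39 ≡ 9 (mod 15).
Check: 7 × 9 = 63 ≡ 3 (mod 15).
Unique solution: x ≡ 9 (mod 15)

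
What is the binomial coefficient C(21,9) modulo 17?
0

Using Lucas' theorem:
Write n=21 and k=9 in base 17:
n in base 17: [1, 4]
k in base 17: [0, 9]
C(21,9) mod 17 = ∏ C(n_i, k_i) mod 17
Digit binomials (mod 17): C(1,0) = 1; C(4,9) = 0 (k_i > n_i)
Product: 1 × 0 = 0 ≡ 0 (mod 17)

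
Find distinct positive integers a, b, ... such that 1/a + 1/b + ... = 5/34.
1/7 + 1/238

Greedy algorithm:
5/34: ceiling(34/5) = 7, use 1/7
1/238: ceiling(238/1) = 238, use 1/238
Result: 5/34 = 1/7 + 1/238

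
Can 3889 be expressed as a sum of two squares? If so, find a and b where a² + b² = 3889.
17² + 60² (a=17, b=60)

Factorization: 3889 = 3889
By Fermat: n is sum of two squares iff every prime p ≡ 3 (mod 4) appears to even power.
All primes ≡ 3 (mod 4) appear to even power.
Search a = 0, 1, 2, … for 3889 - a² a perfect square: first hit at a = 17: 3889 - 289 = 3600 = 60².
3889 = 17² + 60² = 289 + 3600 ✓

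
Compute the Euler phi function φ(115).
88

115 = 5 × 23
φ(n) = n × ∏(1 - 1/p) for each prime p dividing n
φ(115) = 115 × (1 - 1/5) × (1 - 1/23) = 88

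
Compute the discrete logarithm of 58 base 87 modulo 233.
12

Baby-step giant-step with step n = ⌈√233⌉ = 16.
Baby steps 87^j mod 233 (j:value) for j=0..15: 0:1, 1:87, 2:113, 3:45, 4:187, 5:192, 6:161, 7:27, 8:19, 9:22, 10:50, 11:156, 12:58, 13:153, 14:30, 15:47.
h = 58 is already in the table at j=12, so x = 12.
Check: 87^12 ≡ 58 (mod 233).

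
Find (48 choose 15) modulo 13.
4

Using Lucas' theorem:
Write n=48 and k=15 in base 13:
n in base 13: [3, 9]
k in base 13: [1, 2]
C(48,15) mod 13 = ∏ C(n_i, k_i) mod 13
Digit binomials (mod 13): C(3,1) = 3; C(9,2) = 36 ≡ 10
Product: 3 × 10 = 30 ≡ 4 (mod 13)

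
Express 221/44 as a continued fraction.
[5; 44]

Euclidean algorithm steps:
221 = 5 × 44 + 1
44 = 44 × 1 + 0
Continued fraction: [5; 44]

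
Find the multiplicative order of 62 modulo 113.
56

113 is prime, so ord(62) divides φ(113) = 112.
Divisors of 112: 1, 2, 4, 7, 8, 14, 16, 28, 56, 112.
Repeated squaring: 62^1 ≡ 62, 62^2 ≡ 2, 62^4 ≡ 4, 62^8 ≡ 16, 62^16 ≡ 30, 62^32 ≡ 109, 62^64 ≡ 16 (mod 113).
Test 62^d mod 113 for each divisor d in increasing order:
62^1 ≡ 62
62^2 ≡ 2
62^4 ≡ 4
62^7 = 62^4·62^2·62^1 ≡ 44
62^8 ≡ 16
62^14 = 62^8·62^4·62^2 ≡ 15
62^16 ≡ 30
62^28 = 62^16·62^8·62^4 ≡ 112
62^56 = 62^32·62^16·62^8 ≡ 1  ← first divisor giving 1
The order is 56.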